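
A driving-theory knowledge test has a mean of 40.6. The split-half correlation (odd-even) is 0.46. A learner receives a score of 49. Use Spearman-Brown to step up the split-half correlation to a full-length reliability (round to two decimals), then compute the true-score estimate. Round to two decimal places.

45.89

Spearman-Brown: ρ = 2r/(1 + r) = 2(0.46)/(1 + 0.46) = 0.920/1.46 = 0.6301 → 0.63
T̂ = 0.63(49) + 0.37(40.6) = 30.87 + 15.022 = 45.892 → 45.89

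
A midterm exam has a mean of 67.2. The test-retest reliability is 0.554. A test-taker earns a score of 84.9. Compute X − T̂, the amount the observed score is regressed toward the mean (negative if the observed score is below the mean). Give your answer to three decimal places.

Kelley's formula gives T̂ = 0.554·84.9 + 0.446·67.2 = 47.0346 + 29.9712 = 77.00580.
X − T̂ = 84.9 − 77.0058 = 7.8942 → 7.894

7.894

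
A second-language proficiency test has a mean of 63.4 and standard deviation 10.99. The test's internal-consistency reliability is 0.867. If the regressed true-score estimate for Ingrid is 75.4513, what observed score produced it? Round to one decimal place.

T̂ = ρX + (1 − ρ)μ  ⇒  X = (T̂ − (1 − ρ)μ) / ρ
X = (75.4513 − 0.133 × 63.4) / 0.867 = (75.4513 − 8.4322) / 0.867 = 67.0191 / 0.867 = 77.300

77.3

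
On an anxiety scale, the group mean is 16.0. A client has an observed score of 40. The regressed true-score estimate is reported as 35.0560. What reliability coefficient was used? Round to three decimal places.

T̂ = ρX + (1 − ρ)μ  ⇒  T̂ − μ = ρ(X − μ)
ρ = (T̂ − μ)/(X − μ) = (35.0560 − 16.0) / (40 − 16.0) = 19.0560 / 24.0 = 0.79400

0.794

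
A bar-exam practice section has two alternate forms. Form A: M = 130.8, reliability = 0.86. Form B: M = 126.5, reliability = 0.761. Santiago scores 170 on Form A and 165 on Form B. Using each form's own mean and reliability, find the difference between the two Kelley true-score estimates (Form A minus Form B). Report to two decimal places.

T̂_A = 0.86(170) + 0.14(130.8) = 164.5120
T̂_B = 0.761(165) + 0.239(126.5) = 155.7985
T̂_A − T̂_B = 8.7135

8.71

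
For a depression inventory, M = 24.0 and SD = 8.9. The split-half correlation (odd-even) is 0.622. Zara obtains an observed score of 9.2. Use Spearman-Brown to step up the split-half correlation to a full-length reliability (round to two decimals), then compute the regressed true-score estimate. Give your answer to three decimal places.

Spearman-Brown: ρ = 2r/(1 + r) = 2(0.622)/(1 + 0.622) = 1.2440/1.622 = 0.7670 → 0.77
T̂ = ρX + (1 − ρ)μ
  = 0.77 × 9.2 + 0.23 × 24.0
  = 7.084 + 5.520
  = 12.6040
  ≈ 12.604

12.604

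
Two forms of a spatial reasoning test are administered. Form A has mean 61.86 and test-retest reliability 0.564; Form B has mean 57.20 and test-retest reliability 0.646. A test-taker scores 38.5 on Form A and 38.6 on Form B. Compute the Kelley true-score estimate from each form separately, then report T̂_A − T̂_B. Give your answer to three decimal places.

T̂_A = 0.564(38.5) + 0.436(61.86) = 48.68496
T̂_B = 0.646(38.6) + 0.354(57.20) = 45.18440
T̂_A − T̂_B = 3.50056

3.501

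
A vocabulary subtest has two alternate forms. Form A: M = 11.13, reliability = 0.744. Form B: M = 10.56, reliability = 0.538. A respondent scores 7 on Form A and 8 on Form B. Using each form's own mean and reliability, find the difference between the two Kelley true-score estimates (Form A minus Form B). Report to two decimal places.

-1.13

T̂_A = 0.744(7) + 0.256(11.13) = 8.0573
T̂_B = 0.538(8) + 0.462(10.56) = 9.1827
T̂_A − T̂_B = -1.1254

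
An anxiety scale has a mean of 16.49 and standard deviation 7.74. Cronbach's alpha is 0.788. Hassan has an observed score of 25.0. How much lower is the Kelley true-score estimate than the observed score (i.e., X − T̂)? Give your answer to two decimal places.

T̂ = ρX + (1 − ρ)μ
  = 0.788 × 25.0 + 0.212 × 16.49
  = 19.7000 + 3.49588
  = 23.1959
  ≈ 23.196
X − T̂ = 25.0 − 23.196 = 1.804 → 1.80

1.80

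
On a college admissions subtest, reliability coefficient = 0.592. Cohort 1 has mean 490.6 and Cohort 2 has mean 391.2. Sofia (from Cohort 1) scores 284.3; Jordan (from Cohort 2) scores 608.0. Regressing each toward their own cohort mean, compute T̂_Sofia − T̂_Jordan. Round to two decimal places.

-151.08

T̂_Sofia = 0.592(284.3) + 0.408(490.6) = 368.4704
T̂_Jordan = 0.592(608.0) + 0.408(391.2) = 519.5456
Difference = 368.4704 − 519.5456 = -151.0752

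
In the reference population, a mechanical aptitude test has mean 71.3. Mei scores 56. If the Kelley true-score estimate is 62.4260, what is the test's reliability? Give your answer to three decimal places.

0.580

T̂ = ρX + (1 − ρ)μ  ⇒  T̂ − μ = ρ(X − μ)
ρ = (T̂ − μ)/(X − μ) = (62.4260 − 71.3) / (56 − 71.3) = -8.8740 / -15.3 = 0.58000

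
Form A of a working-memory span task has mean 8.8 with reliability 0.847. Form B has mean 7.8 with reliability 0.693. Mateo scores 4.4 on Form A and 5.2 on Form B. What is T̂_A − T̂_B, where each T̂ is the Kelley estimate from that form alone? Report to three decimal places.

-0.925

T̂_A = 0.847(4.4) + 0.153(8.8) = 5.07320
T̂_B = 0.693(5.2) + 0.307(7.8) = 5.99820
T̂_A − T̂_B = -0.92500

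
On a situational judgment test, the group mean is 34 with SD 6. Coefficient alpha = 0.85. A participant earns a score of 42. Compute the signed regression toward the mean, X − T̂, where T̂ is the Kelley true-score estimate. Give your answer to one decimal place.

T̂ = 0.85(42) + 0.15(34) = 35.70 + 5.10 = 40.800 → 40.80
X − T̂ = 42 − 40.80 = 1.20 → 1.2

1.2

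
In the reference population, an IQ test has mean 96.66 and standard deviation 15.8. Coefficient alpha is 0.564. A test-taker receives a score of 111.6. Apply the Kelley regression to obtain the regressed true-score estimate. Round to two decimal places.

105.09

Regress the observed score toward the mean by the unreliability: T̂ = 0.564·111.6 + 0.436·96.66 = 62.9424 + 42.14376 = 105.086.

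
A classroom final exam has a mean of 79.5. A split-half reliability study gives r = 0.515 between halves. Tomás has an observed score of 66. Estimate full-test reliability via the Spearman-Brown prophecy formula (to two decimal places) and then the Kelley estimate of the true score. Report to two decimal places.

Spearman-Brown: ρ = 2r/(1 + r) = 2(0.515)/(1 + 0.515) = 1.0300/1.515 = 0.6799 → 0.68
T̂ = ρX + (1 − ρ)μ
  = 0.68 × 66 + 0.32 × 79.5
  = 44.88 + 25.440
  = 70.320
  ≈ 70.32

70.32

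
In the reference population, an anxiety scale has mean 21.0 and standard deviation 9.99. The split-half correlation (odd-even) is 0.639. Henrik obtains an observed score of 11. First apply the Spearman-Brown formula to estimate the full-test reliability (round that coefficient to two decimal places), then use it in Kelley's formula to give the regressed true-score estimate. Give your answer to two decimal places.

Spearman-Brown: ρ = 2r/(1 + r) = 2(0.639)/(1 + 0.639) = 1.2780/1.639 = 0.7797 → 0.78
T̂ = ρX + (1 − ρ)μ
  = 0.78 × 11 + 0.22 × 21.0
  = 8.58 + 4.620
  = 13.200
  ≈ 13.20

13.20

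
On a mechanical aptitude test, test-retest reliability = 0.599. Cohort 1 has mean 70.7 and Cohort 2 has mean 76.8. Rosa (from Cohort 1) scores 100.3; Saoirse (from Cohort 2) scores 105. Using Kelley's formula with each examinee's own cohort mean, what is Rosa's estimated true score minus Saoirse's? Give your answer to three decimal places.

-5.261

T̂_Rosa = 0.599(100.3) + 0.401(70.7) = 88.43040
T̂_Saoirse = 0.599(105) + 0.401(76.8) = 93.69180
Difference = 88.43040 − 93.69180 = -5.26140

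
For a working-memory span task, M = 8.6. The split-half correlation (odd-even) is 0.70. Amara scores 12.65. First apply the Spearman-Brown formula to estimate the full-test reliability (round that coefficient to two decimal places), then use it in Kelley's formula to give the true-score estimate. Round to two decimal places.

Spearman-Brown: ρ = 2r/(1 + r) = 2(0.70)/(1 + 0.70) = 1.400/1.70 = 0.8235 → 0.82
T̂ = 0.82(12.65) + 0.18(8.6) = 10.3730 + 1.548 = 11.921 → 11.92

11.92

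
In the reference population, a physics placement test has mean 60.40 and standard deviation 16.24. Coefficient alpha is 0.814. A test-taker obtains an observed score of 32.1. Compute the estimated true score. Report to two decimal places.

T̂ = ρX + (1 − ρ)μ
  = 0.814 × 32.1 + 0.186 × 60.40
  = 26.1294 + 11.23440
  = 37.364
  ≈ 37.36

37.36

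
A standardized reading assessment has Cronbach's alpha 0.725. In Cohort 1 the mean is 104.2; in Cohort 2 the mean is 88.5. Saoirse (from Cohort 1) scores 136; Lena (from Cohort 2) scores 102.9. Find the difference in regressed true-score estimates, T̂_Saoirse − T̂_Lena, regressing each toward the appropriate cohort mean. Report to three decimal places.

T̂_Saoirse = 0.725(136) + 0.275(104.2) = 127.25500
T̂_Lena = 0.725(102.9) + 0.275(88.5) = 98.94000
Difference = 127.25500 − 98.94000 = 28.31500

28.315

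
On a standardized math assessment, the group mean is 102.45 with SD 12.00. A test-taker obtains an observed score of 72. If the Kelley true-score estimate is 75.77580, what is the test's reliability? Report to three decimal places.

T̂ = ρX + (1 − ρ)μ  ⇒  T̂ − μ = ρ(X − μ)
ρ = (T̂ − μ)/(X − μ) = (75.77580 − 102.45) / (72 − 102.45) = -26.67420 / -30.45 = 0.87600

0.876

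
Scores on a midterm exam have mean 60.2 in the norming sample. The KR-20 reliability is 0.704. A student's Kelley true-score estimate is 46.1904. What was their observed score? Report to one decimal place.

T̂ = ρX + (1 − ρ)μ  ⇒  X = (T̂ − (1 − ρ)μ) / ρ
X = (46.1904 − 0.296 × 60.2) / 0.704 = (46.1904 − 17.8192) / 0.704 = 28.3712 / 0.704 = 40.300

40.3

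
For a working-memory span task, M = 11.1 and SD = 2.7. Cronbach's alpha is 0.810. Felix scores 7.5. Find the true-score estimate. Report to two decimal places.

T̂ = ρX + (1 − ρ)μ
  = 0.810 × 7.5 + 0.190 × 11.1
  = 6.0750 + 2.1090
  = 8.184
  ≈ 8.18

8.18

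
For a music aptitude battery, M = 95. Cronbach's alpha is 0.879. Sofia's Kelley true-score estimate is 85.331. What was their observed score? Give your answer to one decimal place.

84.0

T̂ = ρX + (1 − ρ)μ  ⇒  X = (T̂ − (1 − ρ)μ) / ρ
X = (85.331 − 0.121 × 95) / 0.879 = (85.331 − 11.495) / 0.879 = 73.836 / 0.879 = 84.000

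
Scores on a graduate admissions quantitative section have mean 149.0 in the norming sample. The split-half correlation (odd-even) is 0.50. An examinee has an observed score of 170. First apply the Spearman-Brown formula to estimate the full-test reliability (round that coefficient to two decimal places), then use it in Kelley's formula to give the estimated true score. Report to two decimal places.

Spearman-Brown: ρ = 2r/(1 + r) = 2(0.50)/(1 + 0.50) = 1.000/1.50 = 0.6667 → 0.67
Regress the observed score toward the mean by the unreliability: T̂ = 0.67·170 + 0.33·149.0 = 113.90 + 49.170 = 163.070.

163.07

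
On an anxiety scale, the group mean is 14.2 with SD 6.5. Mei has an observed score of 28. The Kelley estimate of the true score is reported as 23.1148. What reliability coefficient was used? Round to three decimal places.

T̂ = ρX + (1 − ρ)μ  ⇒  T̂ − μ = ρ(X − μ)
ρ = (T̂ − μ)/(X − μ) = (23.1148 − 14.2) / (28 − 14.2) = 8.9148 / 13.8 = 0.64600

0.646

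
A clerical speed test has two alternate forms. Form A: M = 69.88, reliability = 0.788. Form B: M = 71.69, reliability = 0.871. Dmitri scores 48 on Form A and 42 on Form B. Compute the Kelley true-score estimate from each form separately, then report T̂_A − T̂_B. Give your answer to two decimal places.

6.81

T̂_A = 0.788(48) + 0.212(69.88) = 52.6386
T̂_B = 0.871(42) + 0.129(71.69) = 45.8300
T̂_A − T̂_B = 6.8085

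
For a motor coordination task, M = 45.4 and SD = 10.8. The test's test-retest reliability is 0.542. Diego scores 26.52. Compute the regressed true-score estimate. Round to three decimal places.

35.167

T̂ = 0.542(26.52) + 0.458(45.4) = 14.37384 + 20.7932 = 35.1670 → 35.167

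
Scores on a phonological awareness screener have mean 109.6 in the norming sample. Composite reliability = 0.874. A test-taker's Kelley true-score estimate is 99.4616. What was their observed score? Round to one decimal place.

T̂ = ρX + (1 − ρ)μ  ⇒  X = (T̂ − (1 − ρ)μ) / ρ
X = (99.4616 − 0.126 × 109.6) / 0.874 = (99.4616 − 13.8096) / 0.874 = 85.6520 / 0.874 = 98.000

98.0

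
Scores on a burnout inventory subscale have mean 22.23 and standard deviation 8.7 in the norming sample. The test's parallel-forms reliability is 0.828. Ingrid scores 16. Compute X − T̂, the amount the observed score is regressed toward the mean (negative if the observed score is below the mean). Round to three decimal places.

Kelley's formula gives T̂ = 0.828·16 + 0.172·22.23 = 13.248 + 3.82356 = 17.07156.
X − T̂ = 16 − 17.0716 = -1.0716 → -1.072

-1.072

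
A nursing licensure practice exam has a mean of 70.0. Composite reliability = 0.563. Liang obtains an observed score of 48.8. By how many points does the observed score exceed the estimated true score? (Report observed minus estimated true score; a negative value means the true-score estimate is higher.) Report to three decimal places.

T̂ = ρX + (1 − ρ)μ
  = 0.563 × 48.8 + 0.437 × 70.0
  = 27.4744 + 30.5900
  = 58.06440
  ≈ 58.0644
X − T̂ = 48.8 − 58.0644 = -9.2644 → -9.264

-9.264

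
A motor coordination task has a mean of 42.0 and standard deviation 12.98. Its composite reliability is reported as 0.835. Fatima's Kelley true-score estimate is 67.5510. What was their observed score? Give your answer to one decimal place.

T̂ = ρX + (1 − ρ)μ  ⇒  X = (T̂ − (1 − ρ)μ) / ρ
X = (67.5510 − 0.165 × 42.0) / 0.835 = (67.5510 − 6.9300) / 0.835 = 60.6210 / 0.835 = 72.600

72.6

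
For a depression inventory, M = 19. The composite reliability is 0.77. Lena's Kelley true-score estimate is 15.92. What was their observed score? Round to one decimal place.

T̂ = ρX + (1 − ρ)μ  ⇒  X = (T̂ − (1 − ρ)μ) / ρ
X = (15.92 − 0.23 × 19) / 0.77 = (15.92 − 4.37) / 0.77 = 11.55 / 0.77 = 15.000

15.0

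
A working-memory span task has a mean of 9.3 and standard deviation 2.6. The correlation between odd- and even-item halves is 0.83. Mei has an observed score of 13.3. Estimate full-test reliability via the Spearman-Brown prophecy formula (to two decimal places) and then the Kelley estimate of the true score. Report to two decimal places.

Spearman-Brown: ρ = 2r/(1 + r) = 2(0.83)/(1 + 0.83) = 1.660/1.83 = 0.9071 → 0.91
Regress the observed score toward the mean by the unreliability: T̂ = 0.91·13.3 + 0.09·9.3 = 12.103 + 0.837 = 12.940.

12.94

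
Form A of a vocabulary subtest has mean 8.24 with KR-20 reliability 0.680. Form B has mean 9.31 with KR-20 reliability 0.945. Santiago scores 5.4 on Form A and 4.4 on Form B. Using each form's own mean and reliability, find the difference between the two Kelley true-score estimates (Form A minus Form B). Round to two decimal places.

T̂_A = 0.680(5.4) + 0.320(8.24) = 6.3088
T̂_B = 0.945(4.4) + 0.055(9.31) = 4.6701
T̂_A − T̂_B = 1.6387

1.64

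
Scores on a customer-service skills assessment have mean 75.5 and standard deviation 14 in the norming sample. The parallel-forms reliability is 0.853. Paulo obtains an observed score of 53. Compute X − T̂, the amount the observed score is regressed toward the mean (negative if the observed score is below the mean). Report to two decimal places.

-3.31

T̂ = ρX + (1 − ρ)μ
  = 0.853 × 53 + 0.147 × 75.5
  = 45.209 + 11.0985
  = 56.3075
  ≈ 56.307
X − T̂ = 53 − 56.307 = -3.307 → -3.31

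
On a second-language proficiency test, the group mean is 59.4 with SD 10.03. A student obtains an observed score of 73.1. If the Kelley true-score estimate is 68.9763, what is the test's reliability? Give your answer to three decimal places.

T̂ = ρX + (1 − ρ)μ  ⇒  T̂ − μ = ρ(X − μ)
ρ = (T̂ − μ)/(X − μ) = (68.9763 − 59.4) / (73.1 − 59.4) = 9.5763 / 13.7 = 0.69900

0.699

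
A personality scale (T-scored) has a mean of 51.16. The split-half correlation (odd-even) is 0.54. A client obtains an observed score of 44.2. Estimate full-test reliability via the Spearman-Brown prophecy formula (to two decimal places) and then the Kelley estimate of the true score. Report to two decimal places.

Spearman-Brown: ρ = 2r/(1 + r) = 2(0.54)/(1 + 0.54) = 1.080/1.54 = 0.7013 → 0.70
T̂ = ρX + (1 − ρ)μ
  = 0.70 × 44.2 + 0.30 × 51.16
  = 30.940 + 15.3480
  = 46.288
  ≈ 46.29

46.29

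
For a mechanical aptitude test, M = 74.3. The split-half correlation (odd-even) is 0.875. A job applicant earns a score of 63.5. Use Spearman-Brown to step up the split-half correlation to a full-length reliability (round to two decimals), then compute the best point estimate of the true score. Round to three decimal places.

Spearman-Brown: ρ = 2r/(1 + r) = 2(0.875)/(1 + 0.875) = 1.7500/1.875 = 0.9333 → 0.93
T̂ = ρX + (1 − ρ)μ
  = 0.93 × 63.5 + 0.07 × 74.3
  = 59.055 + 5.201
  = 64.2560
  ≈ 64.256

64.256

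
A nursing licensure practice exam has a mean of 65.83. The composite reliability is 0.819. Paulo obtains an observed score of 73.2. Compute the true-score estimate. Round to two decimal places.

71.87

Weight the observed score by reliability and the mean by (1 − reliability): T̂ = 0.819·73.2 + 0.181·65.83 = 59.9508 + 11.91523 = 71.866.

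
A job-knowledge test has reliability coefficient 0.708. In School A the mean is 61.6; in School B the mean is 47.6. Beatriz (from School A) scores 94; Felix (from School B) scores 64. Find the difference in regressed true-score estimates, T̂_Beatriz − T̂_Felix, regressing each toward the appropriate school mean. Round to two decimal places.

25.33

T̂_Beatriz = 0.708(94) + 0.292(61.6) = 84.5392
T̂_Felix = 0.708(64) + 0.292(47.6) = 59.2112
Difference = 84.5392 − 59.2112 = 25.3280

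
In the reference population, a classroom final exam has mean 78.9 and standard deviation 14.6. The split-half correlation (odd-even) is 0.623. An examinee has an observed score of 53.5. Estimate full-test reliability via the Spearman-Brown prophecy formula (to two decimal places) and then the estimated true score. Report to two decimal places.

59.34

Spearman-Brown: ρ = 2r/(1 + r) = 2(0.623)/(1 + 0.623) = 1.2460/1.623 = 0.7677 → 0.77
T̂ = 0.77(53.5) + 0.23(78.9) = 41.195 + 18.147 = 59.342 → 59.34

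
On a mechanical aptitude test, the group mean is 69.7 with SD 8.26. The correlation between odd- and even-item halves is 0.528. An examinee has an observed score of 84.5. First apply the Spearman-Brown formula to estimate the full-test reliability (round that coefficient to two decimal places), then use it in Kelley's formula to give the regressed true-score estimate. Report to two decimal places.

Spearman-Brown: ρ = 2r/(1 + r) = 2(0.528)/(1 + 0.528) = 1.0560/1.528 = 0.6911 → 0.69
T̂ = ρX + (1 − ρ)μ
  = 0.69 × 84.5 + 0.31 × 69.7
  = 58.305 + 21.607
  = 79.912
  ≈ 79.91

79.91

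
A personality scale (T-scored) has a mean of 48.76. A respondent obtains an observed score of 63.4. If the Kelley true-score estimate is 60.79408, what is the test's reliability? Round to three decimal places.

T̂ = ρX + (1 − ρ)μ  ⇒  T̂ − μ = ρ(X − μ)
ρ = (T̂ − μ)/(X − μ) = (60.79408 − 48.76) / (63.4 − 48.76) = 12.03408 / 14.64 = 0.82200

0.822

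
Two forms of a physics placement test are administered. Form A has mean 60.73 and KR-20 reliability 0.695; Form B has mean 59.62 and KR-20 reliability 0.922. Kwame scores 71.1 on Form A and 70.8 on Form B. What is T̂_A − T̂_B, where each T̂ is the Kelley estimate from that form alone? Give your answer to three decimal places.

T̂_A = 0.695(71.1) + 0.305(60.73) = 67.93715
T̂_B = 0.922(70.8) + 0.078(59.62) = 69.92796
T̂_A − T̂_B = -1.99081

-1.991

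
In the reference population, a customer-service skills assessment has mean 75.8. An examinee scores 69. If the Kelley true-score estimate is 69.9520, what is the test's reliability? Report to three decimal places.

T̂ = ρX + (1 − ρ)μ  ⇒  T̂ − μ = ρ(X − μ)
ρ = (T̂ − μ)/(X − μ) = (69.9520 − 75.8) / (69 − 75.8) = -5.8480 / -6.8 = 0.86000

0.860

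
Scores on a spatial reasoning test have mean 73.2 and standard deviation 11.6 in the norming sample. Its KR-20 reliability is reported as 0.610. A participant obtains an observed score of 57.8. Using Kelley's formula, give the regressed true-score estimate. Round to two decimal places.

T̂ = ρX + (1 − ρ)μ
  = 0.610 × 57.8 + 0.390 × 73.2
  = 35.2580 + 28.5480
  = 63.806
  ≈ 63.81

63.81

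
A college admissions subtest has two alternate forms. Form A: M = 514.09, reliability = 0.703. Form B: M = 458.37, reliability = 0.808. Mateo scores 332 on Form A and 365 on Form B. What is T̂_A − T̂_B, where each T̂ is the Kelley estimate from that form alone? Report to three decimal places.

3.154

T̂_A = 0.703(332) + 0.297(514.09) = 386.08073
T̂_B = 0.808(365) + 0.192(458.37) = 382.92704
T̂_A − T̂_B = 3.15369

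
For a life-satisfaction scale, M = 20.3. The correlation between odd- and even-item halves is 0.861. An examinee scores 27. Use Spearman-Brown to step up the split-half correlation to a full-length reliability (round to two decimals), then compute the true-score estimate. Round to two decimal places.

26.53

Spearman-Brown: ρ = 2r/(1 + r) = 2(0.861)/(1 + 0.861) = 1.7220/1.861 = 0.9253 → 0.93
T̂ = 0.93(27) + 0.07(20.3) = 25.11 + 1.421 = 26.531 → 26.53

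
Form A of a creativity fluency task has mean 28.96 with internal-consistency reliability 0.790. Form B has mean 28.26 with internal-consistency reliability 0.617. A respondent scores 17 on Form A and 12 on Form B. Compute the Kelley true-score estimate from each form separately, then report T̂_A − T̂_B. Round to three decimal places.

1.284

T̂_A = 0.790(17) + 0.210(28.96) = 19.51160
T̂_B = 0.617(12) + 0.383(28.26) = 18.22758
T̂_A − T̂_B = 1.28402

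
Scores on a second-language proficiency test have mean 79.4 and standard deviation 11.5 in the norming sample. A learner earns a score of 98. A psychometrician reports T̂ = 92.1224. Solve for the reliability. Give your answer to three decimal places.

0.684

T̂ = ρX + (1 − ρ)μ  ⇒  T̂ − μ = ρ(X − μ)
ρ = (T̂ − μ)/(X − μ) = (92.1224 − 79.4) / (98 − 79.4) = 12.7224 / 18.6 = 0.68400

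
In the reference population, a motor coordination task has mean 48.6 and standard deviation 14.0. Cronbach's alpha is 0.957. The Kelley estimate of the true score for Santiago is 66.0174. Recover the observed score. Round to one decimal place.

T̂ = ρX + (1 − ρ)μ  ⇒  X = (T̂ − (1 − ρ)μ) / ρ
X = (66.0174 − 0.043 × 48.6) / 0.957 = (66.0174 − 2.0898) / 0.957 = 63.9276 / 0.957 = 66.800

66.8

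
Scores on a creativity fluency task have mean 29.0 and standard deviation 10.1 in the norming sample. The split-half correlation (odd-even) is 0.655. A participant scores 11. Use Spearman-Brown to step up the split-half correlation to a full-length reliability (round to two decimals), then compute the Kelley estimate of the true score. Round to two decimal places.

Spearman-Brown: ρ = 2r/(1 + r) = 2(0.655)/(1 + 0.655) = 1.3100/1.655 = 0.7915 → 0.79
T̂ = 0.79(11) + 0.21(29.0) = 8.69 + 6.090 = 14.780 → 14.78

14.78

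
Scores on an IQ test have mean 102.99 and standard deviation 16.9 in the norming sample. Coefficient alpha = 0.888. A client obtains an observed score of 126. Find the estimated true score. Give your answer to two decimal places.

123.42

T̂ = ρX + (1 − ρ)μ
  = 0.888 × 126 + 0.112 × 102.99
  = 111.888 + 11.53488
  = 123.423
  ≈ 123.42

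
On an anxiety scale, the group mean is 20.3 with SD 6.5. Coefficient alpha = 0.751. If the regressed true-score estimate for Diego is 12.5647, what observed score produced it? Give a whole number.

T̂ = ρX + (1 − ρ)μ  ⇒  X = (T̂ − (1 − ρ)μ) / ρ
X = (12.5647 − 0.249 × 20.3) / 0.751 = (12.5647 − 5.0547) / 0.751 = 7.5100 / 0.751 = 10.00

10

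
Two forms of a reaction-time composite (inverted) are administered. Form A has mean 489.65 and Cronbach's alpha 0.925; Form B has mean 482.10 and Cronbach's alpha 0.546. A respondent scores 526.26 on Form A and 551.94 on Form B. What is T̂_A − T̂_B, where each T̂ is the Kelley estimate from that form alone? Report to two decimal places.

T̂_A = 0.925(526.26) + 0.075(489.65) = 523.5142
T̂_B = 0.546(551.94) + 0.454(482.10) = 520.2326
T̂_A − T̂_B = 3.2816

3.28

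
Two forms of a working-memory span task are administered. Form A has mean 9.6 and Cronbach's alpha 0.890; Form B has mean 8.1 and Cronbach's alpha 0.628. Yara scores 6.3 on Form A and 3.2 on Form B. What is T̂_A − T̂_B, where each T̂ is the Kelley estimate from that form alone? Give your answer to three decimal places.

1.640

T̂_A = 0.890(6.3) + 0.110(9.6) = 6.66300
T̂_B = 0.628(3.2) + 0.372(8.1) = 5.02280
T̂_A − T̂_B = 1.64020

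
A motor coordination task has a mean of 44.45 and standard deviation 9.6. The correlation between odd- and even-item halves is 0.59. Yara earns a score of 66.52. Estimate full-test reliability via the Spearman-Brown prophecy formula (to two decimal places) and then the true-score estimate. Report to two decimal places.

Spearman-Brown: ρ = 2r/(1 + r) = 2(0.59)/(1 + 0.59) = 1.180/1.59 = 0.7421 → 0.74
T̂ = ρX + (1 − ρ)μ
  = 0.74 × 66.52 + 0.26 × 44.45
  = 49.2248 + 11.5570
  = 60.782
  ≈ 60.78

60.78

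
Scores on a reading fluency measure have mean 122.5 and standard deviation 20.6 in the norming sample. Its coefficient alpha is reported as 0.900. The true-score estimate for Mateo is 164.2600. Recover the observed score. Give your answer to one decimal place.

T̂ = ρX + (1 − ρ)μ  ⇒  X = (T̂ − (1 − ρ)μ) / ρ
X = (164.2600 − 0.100 × 122.5) / 0.900 = (164.2600 − 12.2500) / 0.900 = 152.0100 / 0.900 = 168.900

168.9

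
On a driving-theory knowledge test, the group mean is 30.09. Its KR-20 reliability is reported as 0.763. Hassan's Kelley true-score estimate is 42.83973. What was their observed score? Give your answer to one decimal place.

T̂ = ρX + (1 − ρ)μ  ⇒  X = (T̂ − (1 − ρ)μ) / ρ
X = (42.83973 − 0.237 × 30.09) / 0.763 = (42.83973 − 7.13133) / 0.763 = 35.70840 / 0.763 = 46.800

46.8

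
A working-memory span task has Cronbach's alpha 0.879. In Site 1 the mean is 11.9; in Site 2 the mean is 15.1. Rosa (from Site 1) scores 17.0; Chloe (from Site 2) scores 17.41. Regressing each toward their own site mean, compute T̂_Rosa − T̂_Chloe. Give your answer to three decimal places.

-0.748

T̂_Rosa = 0.879(17.0) + 0.121(11.9) = 16.38290
T̂_Chloe = 0.879(17.41) + 0.121(15.1) = 17.13049
Difference = 16.38290 − 17.13049 = -0.74759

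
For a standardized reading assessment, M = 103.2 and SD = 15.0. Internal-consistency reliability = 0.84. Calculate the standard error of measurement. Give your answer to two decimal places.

6.00

SEM = SD · √(1 − ρ) = 15.0 × √0.16 = 15.0 × 0.4000 = 6.000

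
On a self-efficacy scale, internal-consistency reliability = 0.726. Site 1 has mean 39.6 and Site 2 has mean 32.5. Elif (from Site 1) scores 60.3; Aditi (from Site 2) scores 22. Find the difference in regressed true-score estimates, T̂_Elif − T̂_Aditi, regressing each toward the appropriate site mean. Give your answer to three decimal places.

T̂_Elif = 0.726(60.3) + 0.274(39.6) = 54.62820
T̂_Aditi = 0.726(22) + 0.274(32.5) = 24.87700
Difference = 54.62820 − 24.87700 = 29.75120

29.751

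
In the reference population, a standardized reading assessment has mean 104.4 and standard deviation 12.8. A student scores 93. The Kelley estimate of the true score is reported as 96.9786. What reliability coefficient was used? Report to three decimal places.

0.651

T̂ = ρX + (1 − ρ)μ  ⇒  T̂ − μ = ρ(X − μ)
ρ = (T̂ − μ)/(X − μ) = (96.9786 − 104.4) / (93 − 104.4) = -7.4214 / -11.4 = 0.65100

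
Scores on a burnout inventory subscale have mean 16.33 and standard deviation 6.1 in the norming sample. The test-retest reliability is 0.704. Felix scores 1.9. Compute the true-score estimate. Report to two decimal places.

T̂ = 0.704(1.9) + 0.296(16.33) = 1.3376 + 4.83368 = 6.171 → 6.17

6.17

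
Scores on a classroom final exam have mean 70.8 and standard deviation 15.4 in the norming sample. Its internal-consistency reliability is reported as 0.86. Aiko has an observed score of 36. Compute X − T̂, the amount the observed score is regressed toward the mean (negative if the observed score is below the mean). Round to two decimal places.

-4.87

Regress the observed score toward the mean by the unreliability: T̂ = 0.86·36 + 0.14·70.8 = 30.96 + 9.912 = 40.8720.
X − T̂ = 36 − 40.872 = -4.872 → -4.87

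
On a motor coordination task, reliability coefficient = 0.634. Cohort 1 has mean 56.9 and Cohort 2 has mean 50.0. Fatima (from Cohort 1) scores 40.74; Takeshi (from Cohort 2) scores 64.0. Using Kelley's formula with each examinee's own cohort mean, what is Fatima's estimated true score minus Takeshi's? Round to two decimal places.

T̂_Fatima = 0.634(40.74) + 0.366(56.9) = 46.6546
T̂_Takeshi = 0.634(64.0) + 0.366(50.0) = 58.8760
Difference = 46.6546 − 58.8760 = -12.2214

-12.22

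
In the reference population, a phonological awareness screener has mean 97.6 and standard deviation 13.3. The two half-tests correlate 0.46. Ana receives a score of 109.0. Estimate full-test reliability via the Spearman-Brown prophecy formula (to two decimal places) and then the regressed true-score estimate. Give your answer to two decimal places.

Spearman-Brown: ρ = 2r/(1 + r) = 2(0.46)/(1 + 0.46) = 0.920/1.46 = 0.6301 → 0.63
Kelley's formula gives T̂ = 0.63·109.0 + 0.37·97.6 = 68.670 + 36.112 = 104.782.

104.78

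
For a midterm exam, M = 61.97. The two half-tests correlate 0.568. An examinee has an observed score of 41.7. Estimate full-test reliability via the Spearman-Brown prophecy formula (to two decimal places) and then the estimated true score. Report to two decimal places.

Spearman-Brown: ρ = 2r/(1 + r) = 2(0.568)/(1 + 0.568) = 1.1360/1.568 = 0.7245 → 0.72
T̂ = 0.72(41.7) + 0.28(61.97) = 30.024 + 17.3516 = 47.376 → 47.38

47.38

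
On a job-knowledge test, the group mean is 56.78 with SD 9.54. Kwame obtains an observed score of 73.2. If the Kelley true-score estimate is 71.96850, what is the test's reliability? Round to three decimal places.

0.925

T̂ = ρX + (1 − ρ)μ  ⇒  T̂ − μ = ρ(X − μ)
ρ = (T̂ − μ)/(X − μ) = (71.96850 − 56.78) / (73.2 − 56.78) = 15.18850 / 16.42 = 0.92500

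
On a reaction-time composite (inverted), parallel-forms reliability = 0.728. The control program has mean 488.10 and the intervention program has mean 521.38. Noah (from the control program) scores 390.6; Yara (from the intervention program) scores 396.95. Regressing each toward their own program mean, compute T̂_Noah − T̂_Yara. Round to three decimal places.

-13.675

T̂_Noah = 0.728(390.6) + 0.272(488.10) = 417.12000
T̂_Yara = 0.728(396.95) + 0.272(521.38) = 430.79496
Difference = 417.12000 − 430.79496 = -13.67496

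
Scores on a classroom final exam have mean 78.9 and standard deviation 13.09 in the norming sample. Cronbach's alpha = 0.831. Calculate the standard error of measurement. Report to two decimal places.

SEM = SD · √(1 − ρ) = 13.09 × √0.169 = 13.09 × 0.4111 = 5.381

5.38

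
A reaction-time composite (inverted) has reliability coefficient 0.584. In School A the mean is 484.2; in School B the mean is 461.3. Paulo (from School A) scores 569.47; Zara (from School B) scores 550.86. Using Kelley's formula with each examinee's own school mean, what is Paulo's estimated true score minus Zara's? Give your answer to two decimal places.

T̂_Paulo = 0.584(569.47) + 0.416(484.2) = 533.9977
T̂_Zara = 0.584(550.86) + 0.416(461.3) = 513.6030
Difference = 533.9977 − 513.6030 = 20.3946

20.39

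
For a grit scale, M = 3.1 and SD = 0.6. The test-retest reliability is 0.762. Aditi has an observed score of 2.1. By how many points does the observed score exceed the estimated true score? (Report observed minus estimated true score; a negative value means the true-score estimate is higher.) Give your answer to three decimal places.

-0.238

Weight the observed score by reliability and the mean by (1 − reliability): T̂ = 0.762·2.1 + 0.238·3.1 = 1.6002 + 0.7378 = 2.33800.
X − T̂ = 2.1 − 2.3380 = -0.2380 → -0.238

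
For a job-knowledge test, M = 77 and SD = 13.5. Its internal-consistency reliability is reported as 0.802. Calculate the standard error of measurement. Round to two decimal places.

6.01

SEM = SD · √(1 − ρ) = 13.5 × √0.198 = 13.5 × 0.4450 = 6.007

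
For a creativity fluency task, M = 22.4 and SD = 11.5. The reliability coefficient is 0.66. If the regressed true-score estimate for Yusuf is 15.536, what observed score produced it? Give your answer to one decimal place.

12.0

T̂ = ρX + (1 − ρ)μ  ⇒  X = (T̂ − (1 − ρ)μ) / ρ
X = (15.536 − 0.34 × 22.4) / 0.66 = (15.536 − 7.616) / 0.66 = 7.920 / 0.66 = 12.000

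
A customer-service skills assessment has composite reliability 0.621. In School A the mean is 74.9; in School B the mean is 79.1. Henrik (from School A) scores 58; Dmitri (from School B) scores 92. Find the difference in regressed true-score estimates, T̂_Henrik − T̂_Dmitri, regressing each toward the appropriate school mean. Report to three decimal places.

T̂_Henrik = 0.621(58) + 0.379(74.9) = 64.40510
T̂_Dmitri = 0.621(92) + 0.379(79.1) = 87.11090
Difference = 64.40510 − 87.11090 = -22.70580

-22.706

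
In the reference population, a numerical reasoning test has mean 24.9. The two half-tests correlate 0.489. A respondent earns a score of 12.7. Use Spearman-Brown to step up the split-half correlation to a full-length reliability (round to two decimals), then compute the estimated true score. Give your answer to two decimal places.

16.85

Spearman-Brown: ρ = 2r/(1 + r) = 2(0.489)/(1 + 0.489) = 0.9780/1.489 = 0.6568 → 0.66
Weight the observed score by reliability and the mean by (1 − reliability): T̂ = 0.66·12.7 + 0.34·24.9 = 8.382 + 8.466 = 16.848.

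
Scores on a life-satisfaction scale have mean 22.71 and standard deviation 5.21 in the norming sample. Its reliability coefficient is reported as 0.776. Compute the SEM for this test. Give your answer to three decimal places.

SEM = SD · √(1 − ρ) = 5.21 × √0.224 = 5.21 × 0.4733 = 2.4658

2.466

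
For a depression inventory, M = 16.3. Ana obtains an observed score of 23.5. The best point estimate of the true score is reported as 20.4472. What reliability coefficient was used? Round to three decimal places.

0.576

T̂ = ρX + (1 − ρ)μ  ⇒  T̂ − μ = ρ(X − μ)
ρ = (T̂ − μ)/(X − μ) = (20.4472 − 16.3) / (23.5 − 16.3) = 4.1472 / 7.2 = 0.57600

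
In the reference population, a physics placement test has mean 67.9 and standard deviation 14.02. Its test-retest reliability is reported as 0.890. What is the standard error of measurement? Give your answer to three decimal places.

4.650

SEM = SD · √(1 − ρ) = 14.02 × √0.110 = 14.02 × 0.3317 = 4.6499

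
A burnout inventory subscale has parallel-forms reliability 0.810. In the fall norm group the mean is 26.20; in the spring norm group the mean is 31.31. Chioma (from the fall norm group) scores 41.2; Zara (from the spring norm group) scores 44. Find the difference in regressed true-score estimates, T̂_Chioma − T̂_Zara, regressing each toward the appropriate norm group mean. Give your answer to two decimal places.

-3.24

T̂_Chioma = 0.810(41.2) + 0.190(26.20) = 38.3500
T̂_Zara = 0.810(44) + 0.190(31.31) = 41.5889
Difference = 38.3500 − 41.5889 = -3.2389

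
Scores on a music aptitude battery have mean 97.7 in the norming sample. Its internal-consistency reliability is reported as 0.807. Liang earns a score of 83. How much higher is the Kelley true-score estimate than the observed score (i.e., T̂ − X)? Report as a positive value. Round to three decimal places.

2.837

T̂ = 0.807(83) + 0.193(97.7) = 66.981 + 18.8561 = 85.83710 → 85.8371
T̂ − X = 85.8371 − 83 = 2.8371 → 2.837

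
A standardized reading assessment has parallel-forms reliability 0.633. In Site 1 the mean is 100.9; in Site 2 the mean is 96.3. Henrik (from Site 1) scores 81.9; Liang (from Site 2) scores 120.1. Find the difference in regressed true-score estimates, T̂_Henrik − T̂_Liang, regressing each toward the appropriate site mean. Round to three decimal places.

-22.492

T̂_Henrik = 0.633(81.9) + 0.367(100.9) = 88.87300
T̂_Liang = 0.633(120.1) + 0.367(96.3) = 111.36540
Difference = 88.87300 − 111.36540 = -22.49240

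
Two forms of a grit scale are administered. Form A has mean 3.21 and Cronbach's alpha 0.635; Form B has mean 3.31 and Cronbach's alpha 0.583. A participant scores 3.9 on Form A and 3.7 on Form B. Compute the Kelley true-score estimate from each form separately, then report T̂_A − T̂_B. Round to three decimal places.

0.111

T̂_A = 0.635(3.9) + 0.365(3.21) = 3.64815
T̂_B = 0.583(3.7) + 0.417(3.31) = 3.53737
T̂_A − T̂_B = 0.11078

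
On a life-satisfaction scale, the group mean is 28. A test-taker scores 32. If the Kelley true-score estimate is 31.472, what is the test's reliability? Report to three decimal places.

T̂ = ρX + (1 − ρ)μ  ⇒  T̂ − μ = ρ(X − μ)
ρ = (T̂ − μ)/(X − μ) = (31.472 − 28) / (32 − 28) = 3.472 / 4.0 = 0.86800

0.868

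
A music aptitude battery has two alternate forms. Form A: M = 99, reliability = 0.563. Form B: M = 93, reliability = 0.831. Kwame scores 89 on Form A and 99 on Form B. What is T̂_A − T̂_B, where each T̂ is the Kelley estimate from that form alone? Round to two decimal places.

-4.62

T̂_A = 0.563(89) + 0.437(99) = 93.3700
T̂_B = 0.831(99) + 0.169(93) = 97.9860
T̂_A − T̂_B = -4.6160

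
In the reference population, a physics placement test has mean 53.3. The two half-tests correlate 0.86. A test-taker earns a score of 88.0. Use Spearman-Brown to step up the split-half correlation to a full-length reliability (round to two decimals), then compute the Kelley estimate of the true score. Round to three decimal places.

85.224

Spearman-Brown: ρ = 2r/(1 + r) = 2(0.86)/(1 + 0.86) = 1.720/1.86 = 0.9247 → 0.92
Weight the observed score by reliability and the mean by (1 − reliability): T̂ = 0.92·88.0 + 0.08·53.3 = 80.960 + 4.264 = 85.2240.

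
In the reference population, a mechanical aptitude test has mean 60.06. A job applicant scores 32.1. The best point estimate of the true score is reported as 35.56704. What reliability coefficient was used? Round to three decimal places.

T̂ = ρX + (1 − ρ)μ  ⇒  T̂ − μ = ρ(X − μ)
ρ = (T̂ − μ)/(X − μ) = (35.56704 − 60.06) / (32.1 − 60.06) = -24.49296 / -27.96 = 0.87600

0.876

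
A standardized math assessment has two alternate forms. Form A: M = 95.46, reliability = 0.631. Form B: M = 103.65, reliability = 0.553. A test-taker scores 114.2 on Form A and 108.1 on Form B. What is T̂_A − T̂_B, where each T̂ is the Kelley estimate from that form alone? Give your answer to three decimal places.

T̂_A = 0.631(114.2) + 0.369(95.46) = 107.28494
T̂_B = 0.553(108.1) + 0.447(103.65) = 106.11085
T̂_A − T̂_B = 1.17409

1.174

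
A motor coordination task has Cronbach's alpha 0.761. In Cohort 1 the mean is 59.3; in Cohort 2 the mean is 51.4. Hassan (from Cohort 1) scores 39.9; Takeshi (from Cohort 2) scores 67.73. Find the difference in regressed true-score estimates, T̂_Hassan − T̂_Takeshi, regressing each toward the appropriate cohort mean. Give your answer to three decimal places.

-19.291

T̂_Hassan = 0.761(39.9) + 0.239(59.3) = 44.53660
T̂_Takeshi = 0.761(67.73) + 0.239(51.4) = 63.82713
Difference = 44.53660 − 63.82713 = -19.29053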